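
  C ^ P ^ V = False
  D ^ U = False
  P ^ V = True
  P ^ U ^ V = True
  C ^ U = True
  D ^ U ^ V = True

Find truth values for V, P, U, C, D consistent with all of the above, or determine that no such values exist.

V: True, P: False, U: False, C: True, D: False

C ^ P ^ V = T ^ F ^ T = False ✓
D ^ U = F ^ F = False ✓
P ^ V = F ^ T = True ✓
P ^ U ^ V = F ^ F ^ T = True ✓
C ^ U = T ^ F = True ✓
D ^ U ^ V = F ^ F ^ T = True ✓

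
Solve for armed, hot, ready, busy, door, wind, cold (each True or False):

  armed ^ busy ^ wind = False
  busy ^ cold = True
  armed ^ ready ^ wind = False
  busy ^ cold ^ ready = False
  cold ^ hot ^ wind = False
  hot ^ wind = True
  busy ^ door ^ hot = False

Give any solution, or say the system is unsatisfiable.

No satisfying assignment exists.

Adding constraints 1, 3, 4, 5, 6 mod 2: every variable appears an even number of times on the left, so the left side is 0.
But the right sides sum to 1 (mod 2). 0 ≠ 1 — the system is inconsistent.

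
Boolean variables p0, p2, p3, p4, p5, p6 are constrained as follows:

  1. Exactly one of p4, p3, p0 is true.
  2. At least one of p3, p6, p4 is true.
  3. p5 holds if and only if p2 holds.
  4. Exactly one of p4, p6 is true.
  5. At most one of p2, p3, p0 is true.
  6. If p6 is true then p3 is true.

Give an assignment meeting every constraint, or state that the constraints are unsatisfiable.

p0=F; p2=F; p3=F; p4=T; p5=F; p6=F

  (1) {p4, p3, p0}: 1 true — exactly one ✓
  (2) {p3, p6, p4}: 1 true — at least one ✓
  (3) p5=F, p2=F — same ✓
  (4) {p4, p6}: 1 true — exactly one ✓
  (5) {p2, p3, p0}: 0 true — at most one ✓
  (6) p6=F ⇒ p3: vacuous ✓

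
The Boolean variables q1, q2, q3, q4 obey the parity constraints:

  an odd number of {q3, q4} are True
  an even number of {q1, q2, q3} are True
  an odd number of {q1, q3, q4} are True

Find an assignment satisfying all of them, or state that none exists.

q1=F, q2=T, q3=T, q4=F

{q3, q4}: 1 true → odd ✓
{q1, q2, q3}: 2 true → even ✓
{q1, q3, q4}: 1 true → odd ✓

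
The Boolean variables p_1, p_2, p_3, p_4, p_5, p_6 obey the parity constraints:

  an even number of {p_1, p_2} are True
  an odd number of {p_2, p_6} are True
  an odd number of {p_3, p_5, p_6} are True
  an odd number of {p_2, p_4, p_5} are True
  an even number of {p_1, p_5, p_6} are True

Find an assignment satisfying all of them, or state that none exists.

p_1=T, p_2=T, p_3=F, p_4=T, p_5=T, p_6=F

{p_1, p_2}: 2 true → even ✓
{p_2, p_6}: 1 true → odd ✓
{p_3, p_5, p_6}: 1 true → odd ✓
{p_2, p_4, p_5}: 3 true → odd ✓
{p_1, p_5, p_6}: 2 true → even ✓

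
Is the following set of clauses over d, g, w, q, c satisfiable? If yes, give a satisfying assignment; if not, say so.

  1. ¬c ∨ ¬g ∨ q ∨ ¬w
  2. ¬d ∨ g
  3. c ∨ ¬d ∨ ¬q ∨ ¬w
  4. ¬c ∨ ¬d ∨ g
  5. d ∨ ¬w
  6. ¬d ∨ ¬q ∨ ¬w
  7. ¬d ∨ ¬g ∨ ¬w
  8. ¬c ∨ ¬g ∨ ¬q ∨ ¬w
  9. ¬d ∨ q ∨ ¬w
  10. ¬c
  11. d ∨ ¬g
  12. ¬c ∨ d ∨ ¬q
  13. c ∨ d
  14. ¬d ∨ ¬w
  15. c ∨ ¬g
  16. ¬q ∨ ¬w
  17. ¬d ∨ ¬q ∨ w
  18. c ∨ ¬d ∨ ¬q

Unsatisfiable

Case c = True:
  Clause (¬c) is falsified — contradiction.
Case c = False:
  (c ∨ d) forces d = True.
  (¬d ∨ g) forces g = True.
  Clause (c ∨ ¬g) is falsified — contradiction.
Both cases fail, so the formula is unsatisfiable.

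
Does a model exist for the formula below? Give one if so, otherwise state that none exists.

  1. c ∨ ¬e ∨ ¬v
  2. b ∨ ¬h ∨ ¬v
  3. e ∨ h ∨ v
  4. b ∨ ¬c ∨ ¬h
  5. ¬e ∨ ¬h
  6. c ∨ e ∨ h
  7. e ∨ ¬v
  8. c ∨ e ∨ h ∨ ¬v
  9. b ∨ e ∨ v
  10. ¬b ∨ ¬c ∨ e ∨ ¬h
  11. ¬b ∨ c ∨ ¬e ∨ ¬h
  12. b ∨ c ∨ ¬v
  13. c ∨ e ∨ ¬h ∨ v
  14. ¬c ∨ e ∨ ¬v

e = True; h = False; b = False; c = True; v = True

Try e = False:
  (e ∨ ¬v) forces v = False.
  (e ∨ h ∨ v) forces h = True.
  (b ∨ e ∨ v) forces b = True.
  (¬b ∨ ¬c ∨ e ∨ ¬h) forces c = False.
  clause (c ∨ e ∨ ¬h ∨ v) is falsified — backtrack.
So e = True.
  then (¬e ∨ ¬h) forces h = False.
Set b = False.
Set c = True.
Set v = True.
All clauses satisfied.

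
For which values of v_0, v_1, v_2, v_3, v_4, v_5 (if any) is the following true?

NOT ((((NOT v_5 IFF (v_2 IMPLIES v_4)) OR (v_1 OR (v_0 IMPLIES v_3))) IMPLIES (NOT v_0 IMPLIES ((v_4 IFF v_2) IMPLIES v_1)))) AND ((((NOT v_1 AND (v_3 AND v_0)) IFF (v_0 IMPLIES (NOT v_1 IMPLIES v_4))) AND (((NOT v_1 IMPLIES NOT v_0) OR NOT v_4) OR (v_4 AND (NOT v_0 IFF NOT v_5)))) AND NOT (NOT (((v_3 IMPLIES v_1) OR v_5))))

The formula is unsatisfiable.

Case v_0 = True: the conjunct NOT ((((NOT v_5 IFF (v_2 IMPLIES v_4)) OR (v_1 OR (v_0 IMPLIES v_3))) IMPLIES (NOT v_0 IMPLIES ((v_4 IFF v_2) IMPLIES v_1)))) becomes NOT ((((NOT v_5 IFF (v_2 IMPLIES v_4)) OR (v_1 OR v_3)) IMPLIES True)) = False.
Case v_0 = False: the conjunct (NOT v_1 AND (v_3 AND v_0)) IFF (v_0 IMPLIES (NOT v_1 IMPLIES v_4)) becomes (NOT v_1 AND False) IFF (False IMPLIES (NOT v_1 IMPLIES v_4)) = False.
Both cases fail — unsatisfiable.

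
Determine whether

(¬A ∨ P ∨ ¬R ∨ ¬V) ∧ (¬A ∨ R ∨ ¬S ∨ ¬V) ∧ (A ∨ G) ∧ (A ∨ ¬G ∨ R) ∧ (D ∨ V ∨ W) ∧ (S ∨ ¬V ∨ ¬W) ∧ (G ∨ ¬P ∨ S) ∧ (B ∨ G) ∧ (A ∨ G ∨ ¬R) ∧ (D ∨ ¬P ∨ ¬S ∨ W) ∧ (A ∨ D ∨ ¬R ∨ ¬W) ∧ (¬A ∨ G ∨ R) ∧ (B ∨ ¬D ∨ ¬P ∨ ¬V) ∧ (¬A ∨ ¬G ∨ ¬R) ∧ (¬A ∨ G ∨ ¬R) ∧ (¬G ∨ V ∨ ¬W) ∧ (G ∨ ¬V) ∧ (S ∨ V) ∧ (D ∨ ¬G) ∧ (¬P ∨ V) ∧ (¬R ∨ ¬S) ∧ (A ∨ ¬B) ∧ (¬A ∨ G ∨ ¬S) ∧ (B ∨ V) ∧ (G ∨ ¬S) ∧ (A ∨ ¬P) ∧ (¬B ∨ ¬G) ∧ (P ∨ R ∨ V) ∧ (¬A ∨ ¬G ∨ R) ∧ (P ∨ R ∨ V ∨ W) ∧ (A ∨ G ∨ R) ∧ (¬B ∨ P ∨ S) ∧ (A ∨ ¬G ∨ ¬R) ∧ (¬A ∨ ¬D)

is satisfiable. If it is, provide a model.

The formula is unsatisfiable.

Case A = True:
  (¬A ∨ ¬D) forces D = False.
  (D ∨ ¬G) forces G = False.
  (B ∨ G) forces B = True.
  (¬A ∨ G ∨ R) forces R = True.
  Clause (¬A ∨ G ∨ ¬R) is falsified — contradiction.
Case A = False:
  (A ∨ G) forces G = True.
  (A ∨ ¬G ∨ R) forces R = True.
  Clause (A ∨ ¬G ∨ ¬R) is falsified — contradiction.
Both cases fail, so the formula is unsatisfiable.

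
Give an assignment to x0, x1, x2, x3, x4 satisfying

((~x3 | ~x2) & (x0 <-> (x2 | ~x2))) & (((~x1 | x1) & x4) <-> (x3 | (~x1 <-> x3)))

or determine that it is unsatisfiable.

x0 = True; x1 = False; x2 = False; x3 = False; x4 = False

  (~x3 | ~x2) & (x0 <-> (x2 | ~x2)) = True
    ~x3 | ~x2 = True
      ~x3 = True
      ~x2 = True
    x0 <-> (x2 | ~x2) = True
      x2 | ~x2 = True
        ~x2 = True
  ((~x1 | x1) & x4) <-> (x3 | (~x1 <-> x3)) = True
    (~x1 | x1) & x4 = False
      ~x1 | x1 = True
        ~x1 = True
    x3 | (~x1 <-> x3) = False
      ~x1 <-> x3 = False
        ~x1 = True
Both conjuncts True, so the formula holds.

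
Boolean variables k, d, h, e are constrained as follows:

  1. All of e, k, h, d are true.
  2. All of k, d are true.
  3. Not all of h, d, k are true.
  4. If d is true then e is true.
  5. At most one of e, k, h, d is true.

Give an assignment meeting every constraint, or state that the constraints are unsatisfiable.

Unsatisfiable

Case k = True:
  (1) forces e = True.
  Constraint (5) is violated (e=T, k=T) — contradiction.
Case k = False:
  Constraint (1) is violated (k=F) — contradiction.
Both cases fail — unsatisfiable.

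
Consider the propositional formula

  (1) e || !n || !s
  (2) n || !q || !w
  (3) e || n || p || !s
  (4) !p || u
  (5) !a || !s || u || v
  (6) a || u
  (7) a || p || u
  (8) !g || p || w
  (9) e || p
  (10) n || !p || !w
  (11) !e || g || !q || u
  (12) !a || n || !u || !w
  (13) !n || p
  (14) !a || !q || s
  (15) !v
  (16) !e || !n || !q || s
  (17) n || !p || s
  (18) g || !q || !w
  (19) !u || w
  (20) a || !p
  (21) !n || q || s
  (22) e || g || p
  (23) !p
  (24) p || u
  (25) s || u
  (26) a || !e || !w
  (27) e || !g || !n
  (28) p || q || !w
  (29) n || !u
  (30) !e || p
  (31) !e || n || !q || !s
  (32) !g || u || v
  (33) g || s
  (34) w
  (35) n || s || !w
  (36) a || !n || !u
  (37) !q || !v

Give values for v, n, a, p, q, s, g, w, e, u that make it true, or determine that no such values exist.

UNSATISFIABLE

Case p = True:
  Clause (!p) is falsified — contradiction.
Case p = False:
  (e || p) forces e = True.
  Clause (!e || p) is falsified — contradiction.
Both cases fail, so the formula is unsatisfiable.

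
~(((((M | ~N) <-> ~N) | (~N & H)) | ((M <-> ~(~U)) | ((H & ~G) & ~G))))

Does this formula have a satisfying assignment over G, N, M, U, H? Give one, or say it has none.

G = True, N = True, M = True, U = False, H = False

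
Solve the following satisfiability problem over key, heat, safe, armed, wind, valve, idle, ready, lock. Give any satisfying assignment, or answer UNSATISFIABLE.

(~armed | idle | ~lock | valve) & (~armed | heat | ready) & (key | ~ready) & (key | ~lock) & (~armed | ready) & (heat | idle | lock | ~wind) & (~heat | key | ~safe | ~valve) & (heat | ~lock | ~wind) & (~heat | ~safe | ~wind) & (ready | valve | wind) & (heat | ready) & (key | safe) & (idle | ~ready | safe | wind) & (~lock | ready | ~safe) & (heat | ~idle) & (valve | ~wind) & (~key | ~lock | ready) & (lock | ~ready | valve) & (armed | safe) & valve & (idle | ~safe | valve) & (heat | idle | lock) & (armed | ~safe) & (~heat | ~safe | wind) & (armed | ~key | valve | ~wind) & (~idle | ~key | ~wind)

key: True; heat: True; safe: False; armed: True; wind: False; valve: True; idle: True; ready: True; lock: False

Unit clause (valve) forces valve = True.
Set key = True.
Set heat = True.
Try safe = True:
  (~heat | ~safe | ~wind) forces wind = False.
  clause (~heat | ~safe | wind) is falsified — backtrack.
So safe = False.
  then (armed | safe) forces armed = True.
  then (~armed | ready) forces ready = True.
Set wind = False.
  then (idle | ~ready | safe | wind) forces idle = True.
Set lock = False.
All clauses satisfied.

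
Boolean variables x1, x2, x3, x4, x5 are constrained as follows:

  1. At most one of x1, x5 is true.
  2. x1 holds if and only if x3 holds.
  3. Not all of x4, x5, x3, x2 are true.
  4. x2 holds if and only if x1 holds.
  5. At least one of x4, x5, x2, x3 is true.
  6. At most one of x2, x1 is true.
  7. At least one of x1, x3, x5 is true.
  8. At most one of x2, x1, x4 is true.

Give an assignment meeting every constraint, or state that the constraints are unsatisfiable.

x1: False, x2: False, x3: False, x4: False, x5: True

  (1) {x1, x5}: 1 true — at most one ✓
  (2) x1=F, x3=F — same ✓
  (3) {x4, x5, x3, x2}: 1/4 true — not all ✓
  (4) x2=F, x1=F — same ✓
  (5) {x4, x5, x2, x3}: 1 true — at least one ✓
  (6) {x2, x1}: 0 true — at most one ✓
  (7) {x1, x3, x5}: 1 true — at least one ✓
  (8) {x2, x1, x4}: 0 true — at most one ✓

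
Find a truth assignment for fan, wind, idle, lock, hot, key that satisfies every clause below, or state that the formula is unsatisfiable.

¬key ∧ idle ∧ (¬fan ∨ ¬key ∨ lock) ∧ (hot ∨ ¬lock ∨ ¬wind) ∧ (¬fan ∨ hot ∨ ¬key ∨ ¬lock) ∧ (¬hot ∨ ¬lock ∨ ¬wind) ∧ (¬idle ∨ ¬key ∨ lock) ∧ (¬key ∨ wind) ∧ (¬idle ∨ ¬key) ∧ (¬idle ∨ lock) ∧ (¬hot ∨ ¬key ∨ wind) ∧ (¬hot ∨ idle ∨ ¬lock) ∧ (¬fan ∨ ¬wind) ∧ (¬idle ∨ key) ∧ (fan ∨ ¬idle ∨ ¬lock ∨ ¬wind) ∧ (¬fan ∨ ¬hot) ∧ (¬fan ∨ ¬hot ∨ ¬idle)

Case idle = True:
  (¬key) forces key = False.
  Clause (¬idle ∨ key) is falsified — contradiction.
Case idle = False:
  Clause (idle) is falsified — contradiction.
Both cases fail, so the formula is unsatisfiable.

The formula is unsatisfiable.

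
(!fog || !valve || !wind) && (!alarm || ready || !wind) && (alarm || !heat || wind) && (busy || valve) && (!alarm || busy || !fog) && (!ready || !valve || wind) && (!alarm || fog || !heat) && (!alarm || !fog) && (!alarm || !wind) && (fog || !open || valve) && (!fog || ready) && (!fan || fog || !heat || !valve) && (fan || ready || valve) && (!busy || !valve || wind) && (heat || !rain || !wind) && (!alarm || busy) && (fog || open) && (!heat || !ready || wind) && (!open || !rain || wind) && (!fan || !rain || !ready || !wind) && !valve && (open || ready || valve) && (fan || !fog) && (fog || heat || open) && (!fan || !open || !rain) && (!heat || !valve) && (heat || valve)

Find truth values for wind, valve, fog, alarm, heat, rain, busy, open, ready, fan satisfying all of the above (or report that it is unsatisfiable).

wind: True; valve: False; fog: True; alarm: False; heat: True; rain: False; busy: True; open: True; ready: True; fan: True

Unit clause (!valve) forces valve = False.
In (heat || valve) only heat is left, so heat = True.
In (busy || valve) only busy is left, so busy = True.
Try wind = False:
  (alarm || !heat || wind) forces alarm = True.
  (!alarm || fog || !heat) forces fog = True.
  clause (!alarm || !fog) is falsified — backtrack.
So wind = True.
  then (!alarm || !wind) forces alarm = False.
Set fog = True.
  then (!fog || ready) forces ready = True.
  then (fan || !fog) forces fan = True.
  then (!fan || !rain || !ready || !wind) forces rain = False.
Set open = True.
All clauses satisfied.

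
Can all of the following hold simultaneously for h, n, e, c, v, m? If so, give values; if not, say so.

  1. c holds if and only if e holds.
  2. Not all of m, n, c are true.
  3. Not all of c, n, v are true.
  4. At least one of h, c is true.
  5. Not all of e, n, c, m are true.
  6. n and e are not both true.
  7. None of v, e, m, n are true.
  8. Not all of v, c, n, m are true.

h=T, n=F, e=F, c=F, v=F, m=F

  (1) c=F, e=F — same ✓
  (2) {m, n, c}: 0/3 true — not all ✓
  (3) {c, n, v}: 0/3 true — not all ✓
  (4) {h, c}: 1 true — at least one ✓
  (5) {e, n, c, m}: 0/4 true — not all ✓
  (6) n=F, e=F — not both ✓
  (7) {v, e, m, n}: 0 true — none ✓
  (8) {v, c, n, m}: 0/4 true — not all ✓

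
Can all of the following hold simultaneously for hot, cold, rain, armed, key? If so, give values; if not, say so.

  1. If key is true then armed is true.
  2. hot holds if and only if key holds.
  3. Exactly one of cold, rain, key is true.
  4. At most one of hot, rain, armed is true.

hot=F; cold=T; rain=F; armed=F; key=F

  (1) key=F ⇒ armed: vacuous ✓
  (2) hot=F, key=F — same ✓
  (3) {cold, rain, key}: 1 true — exactly one ✓
  (4) {hot, rain, armed}: 0 true — at most one ✓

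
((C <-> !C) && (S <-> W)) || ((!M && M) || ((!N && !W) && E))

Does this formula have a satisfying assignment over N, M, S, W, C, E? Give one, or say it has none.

N=F, M=F, S=F, W=F, C=T, E=T

  ((C <-> !C) && (S <-> W)) || ((!M && M) || ((!N && !W) && E)) = True
    (C <-> !C) && (S <-> W) = False
      C <-> !C = False
        !C = False
      S <-> W = True
    (!M && M) || ((!N && !W) && E) = True
      !M && M = False
        !M = True
      (!N && !W) && E = True
        !N && !W = True
          !N = True
          !W = True
The formula evaluates to True.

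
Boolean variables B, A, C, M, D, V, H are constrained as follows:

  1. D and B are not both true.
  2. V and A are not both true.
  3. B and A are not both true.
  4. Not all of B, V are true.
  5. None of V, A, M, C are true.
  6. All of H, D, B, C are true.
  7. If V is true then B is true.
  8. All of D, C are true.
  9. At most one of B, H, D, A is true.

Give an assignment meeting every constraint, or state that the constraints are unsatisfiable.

UNSATISFIABLE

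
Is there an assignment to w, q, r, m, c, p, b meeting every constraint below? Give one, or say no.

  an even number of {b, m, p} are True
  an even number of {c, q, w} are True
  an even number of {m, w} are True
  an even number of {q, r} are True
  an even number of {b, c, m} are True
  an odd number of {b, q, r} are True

w = True, q = True, r = True, m = True, c = False, p = False, b = True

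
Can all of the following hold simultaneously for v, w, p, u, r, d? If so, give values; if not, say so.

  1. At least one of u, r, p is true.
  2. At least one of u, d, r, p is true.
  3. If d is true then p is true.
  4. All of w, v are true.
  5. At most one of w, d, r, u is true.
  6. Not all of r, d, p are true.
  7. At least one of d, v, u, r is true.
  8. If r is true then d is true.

v = True, w = True, p = True, u = False, r = False, d = False

  (1) {u, r, p}: 1 true — at least one ✓
  (2) {u, d, r, p}: 1 true — at least one ✓
  (3) d=F ⇒ p: vacuous ✓
  (4) {w, v}: all 2 true ✓
  (5) {w, d, r, u}: 1 true — at most one ✓
  (6) {r, d, p}: 1/3 true — not all ✓
  (7) {d, v, u, r}: 1 true — at least one ✓
  (8) r=F ⇒ d: vacuous ✓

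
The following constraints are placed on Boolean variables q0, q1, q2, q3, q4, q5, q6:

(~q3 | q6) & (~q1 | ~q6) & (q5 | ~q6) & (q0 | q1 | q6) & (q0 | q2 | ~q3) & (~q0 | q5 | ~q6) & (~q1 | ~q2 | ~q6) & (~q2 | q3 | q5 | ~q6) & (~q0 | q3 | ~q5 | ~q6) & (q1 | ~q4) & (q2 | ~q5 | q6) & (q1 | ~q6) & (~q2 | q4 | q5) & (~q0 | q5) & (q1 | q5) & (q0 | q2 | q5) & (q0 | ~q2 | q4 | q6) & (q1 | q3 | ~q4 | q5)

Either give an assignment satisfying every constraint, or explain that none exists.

q0=T, q1=T, q2=T, q3=F, q4=T, q5=T, q6=F

Set q0 = True.
  then (~q0 | q5) forces q5 = True.
Set q1 = True.
  then (~q1 | ~q6) forces q6 = False.
  then (q2 | ~q5 | q6) forces q2 = True.
  then (~q3 | q6) forces q3 = False.
Set q4 = True.
All clauses satisfied.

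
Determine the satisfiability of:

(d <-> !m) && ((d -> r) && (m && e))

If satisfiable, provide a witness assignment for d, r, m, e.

d = False, r = True, m = True, e = True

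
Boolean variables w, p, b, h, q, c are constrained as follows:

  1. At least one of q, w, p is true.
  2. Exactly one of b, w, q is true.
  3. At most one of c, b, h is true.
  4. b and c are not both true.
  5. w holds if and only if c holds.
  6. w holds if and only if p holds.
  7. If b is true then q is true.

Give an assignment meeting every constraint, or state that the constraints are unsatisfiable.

w = False, p = False, b = False, h = True, q = True, c = False

  (1) {q, w, p}: 1 true — at least one ✓
  (2) {b, w, q}: 1 true — exactly one ✓
  (3) {c, b, h}: 1 true — at most one ✓
  (4) b=F, c=F — not both ✓
  (5) w=F, c=F — same ✓
  (6) w=F, p=F — same ✓
  (7) b=F ⇒ q: vacuous ✓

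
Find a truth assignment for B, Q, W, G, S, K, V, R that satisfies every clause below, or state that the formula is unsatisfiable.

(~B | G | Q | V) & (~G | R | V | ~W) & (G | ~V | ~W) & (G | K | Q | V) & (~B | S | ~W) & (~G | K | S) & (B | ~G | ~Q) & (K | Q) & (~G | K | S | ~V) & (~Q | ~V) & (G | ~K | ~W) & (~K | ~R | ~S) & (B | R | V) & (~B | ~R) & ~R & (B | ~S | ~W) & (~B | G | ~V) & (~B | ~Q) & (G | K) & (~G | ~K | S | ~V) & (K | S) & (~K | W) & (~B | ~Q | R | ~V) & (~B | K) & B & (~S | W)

B: True, Q: False, W: True, G: True, S: True, K: True, V: True, R: False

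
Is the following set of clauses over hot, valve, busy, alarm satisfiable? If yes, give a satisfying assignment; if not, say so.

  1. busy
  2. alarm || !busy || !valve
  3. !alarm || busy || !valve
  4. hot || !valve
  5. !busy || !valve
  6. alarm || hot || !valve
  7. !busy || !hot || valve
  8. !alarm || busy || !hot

hot: False, valve: False, busy: True, alarm: True

Unit clause (busy) forces busy = True.
In (!busy || !valve) only !valve is left, so valve = False.
In (!busy || !hot || valve) only !hot is left, so hot = False.
Set alarm = True.
Check each clause:
  (busy): busy holds.
  (alarm || !busy || !valve): alarm holds.
  (!alarm || busy || !valve): busy holds.
  (hot || !valve): !valve holds.
  (!busy || !valve): !valve holds.
  (alarm || hot || !valve): alarm holds.
  (!busy || !hot || valve): !hot holds.
  (!alarm || busy || !hot): busy holds.
All clauses satisfied.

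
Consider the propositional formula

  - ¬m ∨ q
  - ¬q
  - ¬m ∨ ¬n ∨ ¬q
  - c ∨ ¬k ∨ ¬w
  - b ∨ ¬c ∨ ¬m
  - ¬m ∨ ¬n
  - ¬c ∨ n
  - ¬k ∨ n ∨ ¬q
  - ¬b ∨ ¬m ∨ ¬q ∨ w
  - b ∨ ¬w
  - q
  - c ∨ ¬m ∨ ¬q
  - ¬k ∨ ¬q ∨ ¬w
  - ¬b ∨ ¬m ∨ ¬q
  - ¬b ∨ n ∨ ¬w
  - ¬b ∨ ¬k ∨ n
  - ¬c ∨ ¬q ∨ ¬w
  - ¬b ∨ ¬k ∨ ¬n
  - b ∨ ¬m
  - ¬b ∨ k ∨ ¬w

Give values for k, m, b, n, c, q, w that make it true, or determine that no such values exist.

Case q = True:
  Clause (¬q) is falsified — contradiction.
Case q = False:
  Clause (q) is falsified — contradiction.
Both cases fail, so the formula is unsatisfiable.

The formula is unsatisfiable.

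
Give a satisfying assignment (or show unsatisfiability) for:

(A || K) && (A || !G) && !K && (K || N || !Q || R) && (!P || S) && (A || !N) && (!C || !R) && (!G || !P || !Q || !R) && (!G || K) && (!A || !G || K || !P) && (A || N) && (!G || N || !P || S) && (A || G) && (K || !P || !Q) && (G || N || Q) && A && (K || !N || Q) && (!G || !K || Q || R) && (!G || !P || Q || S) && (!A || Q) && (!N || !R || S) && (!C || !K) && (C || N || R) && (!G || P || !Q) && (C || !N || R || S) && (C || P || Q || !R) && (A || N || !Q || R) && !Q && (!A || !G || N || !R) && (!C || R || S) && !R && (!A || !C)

Case Q = True:
  Clause (!Q) is falsified — contradiction.
Case Q = False:
  (!K) forces K = False.
  (A || K) forces A = True.
  Clause (!A || Q) is falsified — contradiction.
Both cases fail, so the formula is unsatisfiable.

UNSATISFIABLE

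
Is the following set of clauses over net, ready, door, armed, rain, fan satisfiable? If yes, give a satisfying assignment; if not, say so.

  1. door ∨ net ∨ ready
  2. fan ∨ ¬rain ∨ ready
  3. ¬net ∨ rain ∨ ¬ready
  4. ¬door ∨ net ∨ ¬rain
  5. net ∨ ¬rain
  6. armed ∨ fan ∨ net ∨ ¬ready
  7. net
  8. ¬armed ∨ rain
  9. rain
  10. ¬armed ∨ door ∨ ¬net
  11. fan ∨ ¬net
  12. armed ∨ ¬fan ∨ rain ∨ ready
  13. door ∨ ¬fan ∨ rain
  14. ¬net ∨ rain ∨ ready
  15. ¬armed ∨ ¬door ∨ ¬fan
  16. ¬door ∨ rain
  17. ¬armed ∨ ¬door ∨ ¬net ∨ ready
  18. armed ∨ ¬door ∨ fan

Unit clause (net) forces net = True.
Unit clause (rain) forces rain = True.
In (fan ∨ ¬net) only fan is left, so fan = True.
Set ready = False.
Set door = True.
  then (¬armed ∨ ¬door ∨ ¬fan) forces armed = False.
All clauses satisfied.

net: True, ready: False, door: True, armed: False, rain: True, fan: True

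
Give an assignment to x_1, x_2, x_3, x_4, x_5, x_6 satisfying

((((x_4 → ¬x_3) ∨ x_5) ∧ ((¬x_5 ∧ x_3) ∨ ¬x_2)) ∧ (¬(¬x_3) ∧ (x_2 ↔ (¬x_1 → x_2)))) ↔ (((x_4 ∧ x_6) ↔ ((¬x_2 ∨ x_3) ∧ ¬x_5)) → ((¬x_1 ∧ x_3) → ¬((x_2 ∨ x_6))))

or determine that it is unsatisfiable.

x_1=F, x_2=T, x_3=T, x_4=T, x_5=F, x_6=T

  ((((x_4 → ¬x_3) ∨ x_5) ∧ ((¬x_5 ∧ x_3) ∨ ¬x_2)) ∧ (¬(¬x_3) ∧ (x_2 ↔ (¬x_1 → x_2)))) ↔ (((x_4 ∧ x_6) ↔ ((¬x_2 ∨ x_3) ∧ ¬x_5)) → ((¬x_1 ∧ x_3) → ¬((x_2 ∨ x_6)))) = True
    (((x_4 → ¬x_3) ∨ x_5) ∧ ((¬x_5 ∧ x_3) ∨ ¬x_2)) ∧ (¬(¬x_3) ∧ (x_2 ↔ (¬x_1 → x_2))) = False
      ((x_4 → ¬x_3) ∨ x_5) ∧ ((¬x_5 ∧ x_3) ∨ ¬x_2) = False
        (x_4 → ¬x_3) ∨ x_5 = False
          x_4 → ¬x_3 = False
            ¬x_3 = False
        (¬x_5 ∧ x_3) ∨ ¬x_2 = True
          ¬x_5 ∧ x_3 = True
            ¬x_5 = True
          ¬x_2 = False
      ¬(¬x_3) ∧ (x_2 ↔ (¬x_1 → x_2)) = True
        ¬(¬x_3) = True
          ¬x_3 = False
        x_2 ↔ (¬x_1 → x_2) = True
          ¬x_1 → x_2 = True
            ¬x_1 = True
    ((x_4 ∧ x_6) ↔ ((¬x_2 ∨ x_3) ∧ ¬x_5)) → ((¬x_1 ∧ x_3) → ¬((x_2 ∨ x_6))) = False
      (x_4 ∧ x_6) ↔ ((¬x_2 ∨ x_3) ∧ ¬x_5) = True
        x_4 ∧ x_6 = True
        (¬x_2 ∨ x_3) ∧ ¬x_5 = True
          ¬x_2 ∨ x_3 = True
            ¬x_2 = False
          ¬x_5 = True
      (¬x_1 ∧ x_3) → ¬((x_2 ∨ x_6)) = False
        ¬x_1 ∧ x_3 = True
          ¬x_1 = True
        ¬((x_2 ∨ x_6)) = False
          x_2 ∨ x_6 = True
The formula evaluates to True.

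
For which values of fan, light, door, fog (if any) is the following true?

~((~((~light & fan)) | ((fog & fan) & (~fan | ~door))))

fan = True, light = False, door = False, fog = False

  ~((~((~light & fan)) | ((fog & fan) & (~fan | ~door)))) = True
    ~((~light & fan)) | ((fog & fan) & (~fan | ~door)) = False
      ~((~light & fan)) = False
        ~light & fan = True
          ~light = True
      (fog & fan) & (~fan | ~door) = False
        fog & fan = False
        ~fan | ~door = True
          ~fan = False
          ~door = True
The formula evaluates to True.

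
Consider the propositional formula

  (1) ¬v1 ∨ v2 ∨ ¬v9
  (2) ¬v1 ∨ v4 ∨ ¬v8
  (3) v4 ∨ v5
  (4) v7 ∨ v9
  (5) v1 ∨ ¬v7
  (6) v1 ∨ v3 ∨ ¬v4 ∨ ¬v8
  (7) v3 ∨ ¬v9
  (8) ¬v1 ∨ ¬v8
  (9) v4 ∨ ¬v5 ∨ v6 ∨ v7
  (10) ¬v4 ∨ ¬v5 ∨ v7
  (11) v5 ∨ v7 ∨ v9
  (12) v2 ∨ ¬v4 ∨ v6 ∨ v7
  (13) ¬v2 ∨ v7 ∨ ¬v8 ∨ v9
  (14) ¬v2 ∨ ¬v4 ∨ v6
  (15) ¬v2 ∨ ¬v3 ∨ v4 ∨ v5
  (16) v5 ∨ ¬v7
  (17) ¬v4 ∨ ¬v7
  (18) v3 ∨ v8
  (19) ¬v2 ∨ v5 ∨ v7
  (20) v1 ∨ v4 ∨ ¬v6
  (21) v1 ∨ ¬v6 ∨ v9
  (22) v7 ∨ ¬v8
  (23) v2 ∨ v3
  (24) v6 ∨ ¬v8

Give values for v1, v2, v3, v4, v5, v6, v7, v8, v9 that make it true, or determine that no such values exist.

Set v1 = True.
  then (¬v1 ∨ ¬v8) forces v8 = False.
  then (v3 ∨ v8) forces v3 = True.
Set v2 = True.
Try v4 = True:
  (¬v2 ∨ ¬v4 ∨ v6) forces v6 = True.
  (¬v4 ∨ ¬v7) forces v7 = False.
  (v7 ∨ v9) forces v9 = True.
  (¬v4 ∨ ¬v5 ∨ v7) forces v5 = False.
  clause (¬v2 ∨ v5 ∨ v7) is falsified — backtrack.
So v4 = False.
  then (v4 ∨ v5) forces v5 = True.
Set v6 = True.
Set v7 = True.
Set v9 = False.
All clauses satisfied.

v1: True, v2: True, v3: True, v4: False, v5: True, v6: True, v7: True, v8: False, v9: False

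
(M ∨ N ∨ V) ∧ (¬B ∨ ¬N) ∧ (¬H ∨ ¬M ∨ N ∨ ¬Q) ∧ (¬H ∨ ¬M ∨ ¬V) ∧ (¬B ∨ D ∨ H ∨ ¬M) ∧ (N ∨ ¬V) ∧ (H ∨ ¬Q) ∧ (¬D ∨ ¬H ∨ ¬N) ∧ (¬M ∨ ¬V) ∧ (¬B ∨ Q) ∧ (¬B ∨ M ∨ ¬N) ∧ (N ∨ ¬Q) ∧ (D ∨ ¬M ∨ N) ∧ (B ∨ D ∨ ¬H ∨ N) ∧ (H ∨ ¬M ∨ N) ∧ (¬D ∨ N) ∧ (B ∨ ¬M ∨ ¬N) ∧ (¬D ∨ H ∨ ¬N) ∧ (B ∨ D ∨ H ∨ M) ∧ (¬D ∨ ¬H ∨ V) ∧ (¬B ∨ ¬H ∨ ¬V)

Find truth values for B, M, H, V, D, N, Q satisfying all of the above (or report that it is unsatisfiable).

Set B = False.
Try M = True:
  (¬M ∨ ¬V) forces V = False.
  (B ∨ ¬M ∨ ¬N) forces N = False.
  (N ∨ ¬Q) forces Q = False.
  (D ∨ ¬M ∨ N) forces D = True.
  clause (¬D ∨ N) is falsified — backtrack.
So M = False.
Set H = True.
Set V = True.
  then (N ∨ ¬V) forces N = True.
  then (¬D ∨ ¬H ∨ ¬N) forces D = False.
Set Q = False.
All clauses satisfied.

B: False; M: False; H: True; V: True; D: False; N: True; Q: False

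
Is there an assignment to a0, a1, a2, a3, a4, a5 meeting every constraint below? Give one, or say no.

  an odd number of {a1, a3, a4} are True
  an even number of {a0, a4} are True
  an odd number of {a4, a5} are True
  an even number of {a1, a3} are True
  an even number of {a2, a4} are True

a0: True; a1: False; a2: True; a3: False; a4: True; a5: False

{a1, a3, a4}: 1 true → odd ✓
{a0, a4}: 2 true → even ✓
{a4, a5}: 1 true → odd ✓
{a1, a3}: 0 true → even ✓
{a2, a4}: 2 true → even ✓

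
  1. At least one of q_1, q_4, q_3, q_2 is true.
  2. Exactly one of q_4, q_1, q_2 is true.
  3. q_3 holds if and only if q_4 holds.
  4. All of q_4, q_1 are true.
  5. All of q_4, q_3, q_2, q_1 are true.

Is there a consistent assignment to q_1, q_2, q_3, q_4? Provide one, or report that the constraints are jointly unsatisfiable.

UNSATISFIABLE

Case q_1 = True:
  (2) with q_1=T forces q_4 = False.
  Constraint (4) is violated (q_4=F) — contradiction.
Case q_1 = False:
  Constraint (4) is violated (q_1=F) — contradiction.
Both cases fail — unsatisfiable.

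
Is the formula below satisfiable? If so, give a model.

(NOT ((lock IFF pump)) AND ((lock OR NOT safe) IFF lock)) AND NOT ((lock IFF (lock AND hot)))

pump = False; lock = True; safe = False; hot = False

  NOT ((lock IFF pump)) AND ((lock OR NOT safe) IFF lock) = True
    NOT ((lock IFF pump)) = True
      lock IFF pump = False
    (lock OR NOT safe) IFF lock = True
      lock OR NOT safe = True
        NOT safe = True
  NOT ((lock IFF (lock AND hot))) = True
    lock IFF (lock AND hot) = False
      lock AND hot = False
Both conjuncts True, so the formula holds.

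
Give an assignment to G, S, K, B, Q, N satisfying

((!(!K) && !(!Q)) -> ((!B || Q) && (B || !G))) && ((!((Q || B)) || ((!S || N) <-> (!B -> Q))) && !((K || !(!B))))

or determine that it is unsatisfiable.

G = False, S = True, K = False, B = False, Q = False, N = False

  (!(!K) && !(!Q)) -> ((!B || Q) && (B || !G)) = True
    !(!K) && !(!Q) = False
      !(!K) = False
        !K = True
      !(!Q) = False
        !Q = True
    (!B || Q) && (B || !G) = True
      !B || Q = True
        !B = True
      B || !G = True
        !G = True
  (!((Q || B)) || ((!S || N) <-> (!B -> Q))) && !((K || !(!B))) = True
    !((Q || B)) || ((!S || N) <-> (!B -> Q)) = True
      !((Q || B)) = True
        Q || B = False
      (!S || N) <-> (!B -> Q) = True
        !S || N = False
          !S = False
        !B -> Q = False
          !B = True
    !((K || !(!B))) = True
      K || !(!B) = False
        !(!B) = False
          !B = True
Both conjuncts True, so the formula holds.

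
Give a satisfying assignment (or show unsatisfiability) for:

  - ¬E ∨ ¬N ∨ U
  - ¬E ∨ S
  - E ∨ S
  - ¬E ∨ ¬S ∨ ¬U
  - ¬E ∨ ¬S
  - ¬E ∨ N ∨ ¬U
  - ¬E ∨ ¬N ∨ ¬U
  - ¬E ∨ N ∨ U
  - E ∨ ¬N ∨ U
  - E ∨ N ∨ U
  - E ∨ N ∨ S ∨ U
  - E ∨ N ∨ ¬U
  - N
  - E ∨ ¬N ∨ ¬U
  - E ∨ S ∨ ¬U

No satisfying assignment exists.

Case S = True:
  (¬E ∨ ¬S) forces E = False.
  (N) forces N = True.
  (E ∨ ¬N ∨ U) forces U = True.
  Clause (E ∨ ¬N ∨ ¬U) is falsified — contradiction.
Case S = False:
  (¬E ∨ S) forces E = False.
  Clause (E ∨ S) is falsified — contradiction.
Both cases fail, so the formula is unsatisfiable.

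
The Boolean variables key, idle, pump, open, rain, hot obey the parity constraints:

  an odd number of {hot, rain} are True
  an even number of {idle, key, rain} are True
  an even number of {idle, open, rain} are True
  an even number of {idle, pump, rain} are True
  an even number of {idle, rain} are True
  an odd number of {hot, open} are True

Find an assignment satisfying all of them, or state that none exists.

key = False; idle = False; pump = False; open = False; rain = False; hot = True

{hot, rain}: 1 true → odd ✓
{idle, key, rain}: 0 true → even ✓
{idle, open, rain}: 0 true → even ✓
{idle, pump, rain}: 0 true → even ✓
{idle, rain}: 0 true → even ✓
{hot, open}: 1 true → odd ✓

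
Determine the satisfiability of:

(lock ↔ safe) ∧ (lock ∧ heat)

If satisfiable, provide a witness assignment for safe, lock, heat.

safe = True; lock = True; heat = True

  lock ↔ safe = True
  lock ∧ heat = True
Both conjuncts True, so the formula holds.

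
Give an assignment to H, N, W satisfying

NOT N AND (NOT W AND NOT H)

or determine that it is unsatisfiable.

H=F; N=F; W=F

  NOT N = True
  NOT W AND NOT H = True
    NOT W = True
    NOT H = True
Both conjuncts True, so the formula holds.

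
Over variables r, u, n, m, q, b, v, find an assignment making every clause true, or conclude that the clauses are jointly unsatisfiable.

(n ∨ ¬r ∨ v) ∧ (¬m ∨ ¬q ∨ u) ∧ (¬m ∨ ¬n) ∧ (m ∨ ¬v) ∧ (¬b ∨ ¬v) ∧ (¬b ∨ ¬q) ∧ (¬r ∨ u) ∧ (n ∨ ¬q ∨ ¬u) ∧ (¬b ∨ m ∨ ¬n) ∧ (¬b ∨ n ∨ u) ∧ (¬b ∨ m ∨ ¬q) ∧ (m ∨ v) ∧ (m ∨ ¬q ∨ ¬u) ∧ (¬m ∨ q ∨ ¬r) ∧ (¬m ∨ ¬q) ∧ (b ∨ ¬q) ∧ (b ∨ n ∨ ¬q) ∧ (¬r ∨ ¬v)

Try r = True:
  (¬r ∨ u) forces u = True.
  (¬r ∨ ¬v) forces v = False.
  (n ∨ ¬r ∨ v) forces n = True.
  (¬m ∨ ¬n) forces m = False.
  clause (m ∨ v) is falsified — backtrack.
So r = False.
Set u = False.
Try n = True:
  (¬m ∨ ¬n) forces m = False.
  (m ∨ ¬v) forces v = False.
  clause (m ∨ v) is falsified — backtrack.
So n = False.
  then (¬b ∨ n ∨ u) forces b = False.
  then (b ∨ ¬q) forces q = False.
Set m = True.
Set v = False.
All clauses satisfied.

r=F, u=F, n=F, m=T, q=F, b=F, v=F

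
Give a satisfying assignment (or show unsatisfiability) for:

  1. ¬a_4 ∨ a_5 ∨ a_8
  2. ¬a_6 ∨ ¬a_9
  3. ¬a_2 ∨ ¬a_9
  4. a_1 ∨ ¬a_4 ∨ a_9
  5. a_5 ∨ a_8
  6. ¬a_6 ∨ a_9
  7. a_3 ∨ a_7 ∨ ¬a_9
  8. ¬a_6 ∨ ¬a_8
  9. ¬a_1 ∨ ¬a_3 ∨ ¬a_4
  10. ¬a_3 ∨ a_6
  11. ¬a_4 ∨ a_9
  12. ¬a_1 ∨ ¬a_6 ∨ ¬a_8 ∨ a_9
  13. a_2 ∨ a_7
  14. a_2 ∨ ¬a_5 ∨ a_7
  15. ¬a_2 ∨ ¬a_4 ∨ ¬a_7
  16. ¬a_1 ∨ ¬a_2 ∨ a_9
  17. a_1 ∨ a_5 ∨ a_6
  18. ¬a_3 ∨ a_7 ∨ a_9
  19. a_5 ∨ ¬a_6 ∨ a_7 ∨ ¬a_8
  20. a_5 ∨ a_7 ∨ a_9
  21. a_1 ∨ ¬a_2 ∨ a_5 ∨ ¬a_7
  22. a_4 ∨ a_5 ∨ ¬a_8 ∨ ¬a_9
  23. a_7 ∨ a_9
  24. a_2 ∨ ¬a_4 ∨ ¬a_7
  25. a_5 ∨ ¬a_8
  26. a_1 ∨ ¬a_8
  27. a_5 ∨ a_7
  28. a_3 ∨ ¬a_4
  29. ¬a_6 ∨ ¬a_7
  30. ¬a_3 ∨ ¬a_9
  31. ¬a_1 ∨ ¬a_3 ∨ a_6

a_1: False; a_2: True; a_3: False; a_4: False; a_5: True; a_6: False; a_7: True; a_8: False; a_9: False

Set a_1 = False.
  then (a_1 ∨ ¬a_8) forces a_8 = False.
  then (a_5 ∨ a_8) forces a_5 = True.
Set a_2 = True.
  then (¬a_2 ∨ ¬a_9) forces a_9 = False.
  then (a_1 ∨ ¬a_4 ∨ a_9) forces a_4 = False.
  then (¬a_6 ∨ a_9) forces a_6 = False.
  then (¬a_3 ∨ a_6) forces a_3 = False.
  then (a_7 ∨ a_9) forces a_7 = True.
All clauses satisfied.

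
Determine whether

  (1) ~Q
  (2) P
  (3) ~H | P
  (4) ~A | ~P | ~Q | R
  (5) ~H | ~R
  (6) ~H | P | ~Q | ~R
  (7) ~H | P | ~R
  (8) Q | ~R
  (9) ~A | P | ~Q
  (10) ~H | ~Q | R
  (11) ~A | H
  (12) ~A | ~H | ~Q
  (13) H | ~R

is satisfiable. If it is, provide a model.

Q = False, A = False, P = True, H = False, R = False

Unit clause (~Q) forces Q = False.
Unit clause (P) forces P = True.
In (Q | ~R) only ~R is left, so R = False.
Set A = False.
Set H = False.
All clauses satisfied.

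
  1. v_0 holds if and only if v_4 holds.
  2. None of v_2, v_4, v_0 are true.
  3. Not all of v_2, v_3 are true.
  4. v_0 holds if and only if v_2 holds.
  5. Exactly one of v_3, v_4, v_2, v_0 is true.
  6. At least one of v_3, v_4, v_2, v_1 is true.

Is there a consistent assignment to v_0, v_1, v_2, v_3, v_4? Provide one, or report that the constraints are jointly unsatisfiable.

v_0=F; v_1=F; v_2=F; v_3=T; v_4=F

  (1) v_0=F, v_4=F — same ✓
  (2) {v_2, v_4, v_0}: 0 true — none ✓
  (3) {v_2, v_3}: 1/2 true — not all ✓
  (4) v_0=F, v_2=F — same ✓
  (5) {v_3, v_4, v_2, v_0}: 1 true — exactly one ✓
  (6) {v_3, v_4, v_2, v_1}: 1 true — at least one ✓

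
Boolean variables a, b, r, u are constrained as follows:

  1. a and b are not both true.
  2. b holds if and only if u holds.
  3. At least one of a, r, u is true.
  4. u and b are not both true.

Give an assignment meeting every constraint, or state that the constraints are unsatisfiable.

a = True; b = False; r = False; u = False

  (1) a=T, b=F — not both ✓
  (2) b=F, u=F — same ✓
  (3) {a, r, u}: 1 true — at least one ✓
  (4) u=F, b=F — not both ✓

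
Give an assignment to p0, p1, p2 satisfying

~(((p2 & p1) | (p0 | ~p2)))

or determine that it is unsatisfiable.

p0 = False, p1 = False, p2 = True

  ~(((p2 & p1) | (p0 | ~p2))) = True
    (p2 & p1) | (p0 | ~p2) = False
      p2 & p1 = False
      p0 | ~p2 = False
        ~p2 = False
The formula evaluates to True.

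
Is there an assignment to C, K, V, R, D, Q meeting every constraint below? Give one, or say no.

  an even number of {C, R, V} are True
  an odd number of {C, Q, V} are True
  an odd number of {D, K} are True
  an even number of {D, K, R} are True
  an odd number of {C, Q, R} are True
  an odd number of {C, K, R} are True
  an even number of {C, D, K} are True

Unsatisfiable — no assignment works.

Adding constraints 1, 2, 3, 5, 7 mod 2: every variable appears an even number of times on the left, so the left side is 0.
But the right sides sum to 1 (mod 2). 0 ≠ 1 — the system is inconsistent.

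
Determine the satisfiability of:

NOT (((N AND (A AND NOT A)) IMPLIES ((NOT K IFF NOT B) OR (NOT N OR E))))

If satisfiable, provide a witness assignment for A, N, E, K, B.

Case A = True: the formula becomes NOT ((False IMPLIES ((NOT K IFF NOT B) OR (NOT N OR E)))) = False.
Case A = False: the formula becomes NOT ((False IMPLIES ((NOT K IFF NOT B) OR (NOT N OR E)))) = False.
Both cases fail — unsatisfiable.

No satisfying assignment exists.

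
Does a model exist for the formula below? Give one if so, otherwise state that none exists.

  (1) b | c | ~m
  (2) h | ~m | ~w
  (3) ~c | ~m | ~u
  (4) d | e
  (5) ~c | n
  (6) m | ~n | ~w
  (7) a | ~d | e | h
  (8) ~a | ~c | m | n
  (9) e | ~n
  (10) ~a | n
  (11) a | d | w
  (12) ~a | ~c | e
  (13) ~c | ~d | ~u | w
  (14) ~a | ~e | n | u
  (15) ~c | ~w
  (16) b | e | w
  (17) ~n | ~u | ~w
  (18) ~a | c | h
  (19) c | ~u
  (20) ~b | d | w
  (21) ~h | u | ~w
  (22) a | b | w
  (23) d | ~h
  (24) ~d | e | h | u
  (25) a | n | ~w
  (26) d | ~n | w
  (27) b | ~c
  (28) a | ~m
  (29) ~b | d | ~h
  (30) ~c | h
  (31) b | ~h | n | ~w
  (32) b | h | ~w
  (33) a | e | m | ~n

c=T, a=T, e=T, h=T, b=T, d=T, m=T, u=F, w=F, n=T

Set c = True.
  then (~c | n) forces n = True.
  then (e | ~n) forces e = True.
  then (~c | ~w) forces w = False.
  then (d | ~n | w) forces d = True.
  then (b | ~c) forces b = True.
  then (~c | h) forces h = True.
  then (~c | ~d | ~u | w) forces u = False.
Set a = True.
Set m = True.
All clauses satisfied.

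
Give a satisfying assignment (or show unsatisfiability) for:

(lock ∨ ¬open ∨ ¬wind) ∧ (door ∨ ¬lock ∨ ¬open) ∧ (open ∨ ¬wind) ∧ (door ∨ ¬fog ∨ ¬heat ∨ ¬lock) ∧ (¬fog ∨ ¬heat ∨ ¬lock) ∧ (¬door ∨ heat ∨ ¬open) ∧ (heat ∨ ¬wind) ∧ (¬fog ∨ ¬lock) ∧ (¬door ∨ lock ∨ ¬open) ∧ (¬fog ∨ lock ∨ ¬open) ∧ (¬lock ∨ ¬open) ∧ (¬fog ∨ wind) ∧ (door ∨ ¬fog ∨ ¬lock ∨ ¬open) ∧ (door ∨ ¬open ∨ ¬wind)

Set door = False.
Set wind = False.
  then (¬fog ∨ wind) forces fog = False.
Set open = True.
  then (door ∨ ¬lock ∨ ¬open) forces lock = False.
Set heat = True.
All clauses satisfied.

door = False, wind = False, fog = False, open = True, lock = False, heat = True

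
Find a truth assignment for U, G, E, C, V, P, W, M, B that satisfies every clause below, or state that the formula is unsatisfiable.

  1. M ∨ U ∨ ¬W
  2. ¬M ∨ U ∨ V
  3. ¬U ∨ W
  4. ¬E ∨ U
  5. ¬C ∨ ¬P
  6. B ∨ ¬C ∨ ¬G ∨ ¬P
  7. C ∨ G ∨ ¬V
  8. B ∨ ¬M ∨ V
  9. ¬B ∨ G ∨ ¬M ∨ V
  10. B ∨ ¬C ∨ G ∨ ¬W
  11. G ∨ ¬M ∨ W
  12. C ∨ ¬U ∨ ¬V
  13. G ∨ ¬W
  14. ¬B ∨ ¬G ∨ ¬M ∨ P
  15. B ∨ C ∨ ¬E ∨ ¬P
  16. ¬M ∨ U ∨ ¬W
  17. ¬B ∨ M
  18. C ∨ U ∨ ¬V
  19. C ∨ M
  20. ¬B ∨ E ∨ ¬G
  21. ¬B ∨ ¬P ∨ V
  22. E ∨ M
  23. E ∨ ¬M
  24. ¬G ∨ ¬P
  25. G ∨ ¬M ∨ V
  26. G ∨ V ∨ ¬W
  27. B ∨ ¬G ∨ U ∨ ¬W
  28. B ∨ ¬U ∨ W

Try U = False:
  (¬E ∨ U) forces E = False.
  (E ∨ M) forces M = True.
  clause (E ∨ ¬M) is falsified — backtrack.
So U = True.
  then (¬U ∨ W) forces W = True.
  then (G ∨ ¬W) forces G = True.
  then (¬G ∨ ¬P) forces P = False.
Set E = True.
Set C = True.
Set V = True.
Set M = False.
  then (¬B ∨ M) forces B = False.
All clauses satisfied.

U=T; G=T; E=T; C=T; V=T; P=F; W=T; M=F; B=F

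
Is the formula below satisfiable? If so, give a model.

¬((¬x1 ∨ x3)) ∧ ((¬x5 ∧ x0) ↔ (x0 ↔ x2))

x0 = True; x1 = True; x2 = False; x3 = False; x5 = True

  ¬((¬x1 ∨ x3)) = True
    ¬x1 ∨ x3 = False
      ¬x1 = False
  (¬x5 ∧ x0) ↔ (x0 ↔ x2) = True
    ¬x5 ∧ x0 = False
      ¬x5 = False
    x0 ↔ x2 = False
Both conjuncts True, so the formula holds.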